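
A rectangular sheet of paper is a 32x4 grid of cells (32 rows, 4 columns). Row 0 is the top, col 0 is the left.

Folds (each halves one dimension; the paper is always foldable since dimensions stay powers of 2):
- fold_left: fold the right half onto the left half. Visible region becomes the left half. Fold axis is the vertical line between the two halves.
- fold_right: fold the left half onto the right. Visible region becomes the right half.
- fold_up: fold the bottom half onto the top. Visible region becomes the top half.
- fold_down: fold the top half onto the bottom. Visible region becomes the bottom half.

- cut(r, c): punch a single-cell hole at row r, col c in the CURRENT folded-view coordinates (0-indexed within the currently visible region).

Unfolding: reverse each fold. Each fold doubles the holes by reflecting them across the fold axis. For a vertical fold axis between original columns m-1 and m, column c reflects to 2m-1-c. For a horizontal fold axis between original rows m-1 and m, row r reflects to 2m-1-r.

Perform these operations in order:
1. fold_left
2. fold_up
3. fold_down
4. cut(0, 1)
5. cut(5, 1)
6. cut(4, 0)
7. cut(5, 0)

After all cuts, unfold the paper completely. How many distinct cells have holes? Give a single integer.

Op 1 fold_left: fold axis v@2; visible region now rows[0,32) x cols[0,2) = 32x2
Op 2 fold_up: fold axis h@16; visible region now rows[0,16) x cols[0,2) = 16x2
Op 3 fold_down: fold axis h@8; visible region now rows[8,16) x cols[0,2) = 8x2
Op 4 cut(0, 1): punch at orig (8,1); cuts so far [(8, 1)]; region rows[8,16) x cols[0,2) = 8x2
Op 5 cut(5, 1): punch at orig (13,1); cuts so far [(8, 1), (13, 1)]; region rows[8,16) x cols[0,2) = 8x2
Op 6 cut(4, 0): punch at orig (12,0); cuts so far [(8, 1), (12, 0), (13, 1)]; region rows[8,16) x cols[0,2) = 8x2
Op 7 cut(5, 0): punch at orig (13,0); cuts so far [(8, 1), (12, 0), (13, 0), (13, 1)]; region rows[8,16) x cols[0,2) = 8x2
Unfold 1 (reflect across h@8): 8 holes -> [(2, 0), (2, 1), (3, 0), (7, 1), (8, 1), (12, 0), (13, 0), (13, 1)]
Unfold 2 (reflect across h@16): 16 holes -> [(2, 0), (2, 1), (3, 0), (7, 1), (8, 1), (12, 0), (13, 0), (13, 1), (18, 0), (18, 1), (19, 0), (23, 1), (24, 1), (28, 0), (29, 0), (29, 1)]
Unfold 3 (reflect across v@2): 32 holes -> [(2, 0), (2, 1), (2, 2), (2, 3), (3, 0), (3, 3), (7, 1), (7, 2), (8, 1), (8, 2), (12, 0), (12, 3), (13, 0), (13, 1), (13, 2), (13, 3), (18, 0), (18, 1), (18, 2), (18, 3), (19, 0), (19, 3), (23, 1), (23, 2), (24, 1), (24, 2), (28, 0), (28, 3), (29, 0), (29, 1), (29, 2), (29, 3)]

Answer: 32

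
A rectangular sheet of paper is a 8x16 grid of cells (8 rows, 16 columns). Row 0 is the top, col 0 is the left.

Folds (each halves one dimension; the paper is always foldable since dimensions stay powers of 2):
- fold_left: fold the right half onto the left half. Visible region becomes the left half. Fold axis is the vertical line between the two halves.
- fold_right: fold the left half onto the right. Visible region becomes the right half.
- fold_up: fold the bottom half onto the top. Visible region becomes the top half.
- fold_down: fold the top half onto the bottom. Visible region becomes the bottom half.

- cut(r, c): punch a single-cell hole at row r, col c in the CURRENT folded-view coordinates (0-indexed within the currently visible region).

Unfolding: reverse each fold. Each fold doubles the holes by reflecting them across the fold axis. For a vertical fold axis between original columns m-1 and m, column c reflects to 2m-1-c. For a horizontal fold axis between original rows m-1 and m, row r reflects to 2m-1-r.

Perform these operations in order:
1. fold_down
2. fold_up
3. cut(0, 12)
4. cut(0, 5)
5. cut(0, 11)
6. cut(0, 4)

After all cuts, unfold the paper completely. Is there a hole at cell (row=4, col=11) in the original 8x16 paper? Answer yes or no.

Answer: yes

Derivation:
Op 1 fold_down: fold axis h@4; visible region now rows[4,8) x cols[0,16) = 4x16
Op 2 fold_up: fold axis h@6; visible region now rows[4,6) x cols[0,16) = 2x16
Op 3 cut(0, 12): punch at orig (4,12); cuts so far [(4, 12)]; region rows[4,6) x cols[0,16) = 2x16
Op 4 cut(0, 5): punch at orig (4,5); cuts so far [(4, 5), (4, 12)]; region rows[4,6) x cols[0,16) = 2x16
Op 5 cut(0, 11): punch at orig (4,11); cuts so far [(4, 5), (4, 11), (4, 12)]; region rows[4,6) x cols[0,16) = 2x16
Op 6 cut(0, 4): punch at orig (4,4); cuts so far [(4, 4), (4, 5), (4, 11), (4, 12)]; region rows[4,6) x cols[0,16) = 2x16
Unfold 1 (reflect across h@6): 8 holes -> [(4, 4), (4, 5), (4, 11), (4, 12), (7, 4), (7, 5), (7, 11), (7, 12)]
Unfold 2 (reflect across h@4): 16 holes -> [(0, 4), (0, 5), (0, 11), (0, 12), (3, 4), (3, 5), (3, 11), (3, 12), (4, 4), (4, 5), (4, 11), (4, 12), (7, 4), (7, 5), (7, 11), (7, 12)]
Holes: [(0, 4), (0, 5), (0, 11), (0, 12), (3, 4), (3, 5), (3, 11), (3, 12), (4, 4), (4, 5), (4, 11), (4, 12), (7, 4), (7, 5), (7, 11), (7, 12)]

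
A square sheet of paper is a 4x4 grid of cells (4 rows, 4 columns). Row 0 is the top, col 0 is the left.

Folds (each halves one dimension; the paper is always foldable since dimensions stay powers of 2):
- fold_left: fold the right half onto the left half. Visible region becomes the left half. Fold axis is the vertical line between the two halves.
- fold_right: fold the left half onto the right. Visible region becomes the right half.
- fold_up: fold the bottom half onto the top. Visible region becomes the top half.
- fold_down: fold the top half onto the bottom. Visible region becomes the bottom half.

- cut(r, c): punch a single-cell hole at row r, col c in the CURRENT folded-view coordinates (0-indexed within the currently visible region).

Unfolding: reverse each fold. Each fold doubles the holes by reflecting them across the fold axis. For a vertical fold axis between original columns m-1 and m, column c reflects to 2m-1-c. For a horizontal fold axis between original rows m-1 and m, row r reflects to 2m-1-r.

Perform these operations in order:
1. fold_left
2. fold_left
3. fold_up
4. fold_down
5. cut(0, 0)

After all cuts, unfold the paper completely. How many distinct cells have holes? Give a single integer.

Answer: 16

Derivation:
Op 1 fold_left: fold axis v@2; visible region now rows[0,4) x cols[0,2) = 4x2
Op 2 fold_left: fold axis v@1; visible region now rows[0,4) x cols[0,1) = 4x1
Op 3 fold_up: fold axis h@2; visible region now rows[0,2) x cols[0,1) = 2x1
Op 4 fold_down: fold axis h@1; visible region now rows[1,2) x cols[0,1) = 1x1
Op 5 cut(0, 0): punch at orig (1,0); cuts so far [(1, 0)]; region rows[1,2) x cols[0,1) = 1x1
Unfold 1 (reflect across h@1): 2 holes -> [(0, 0), (1, 0)]
Unfold 2 (reflect across h@2): 4 holes -> [(0, 0), (1, 0), (2, 0), (3, 0)]
Unfold 3 (reflect across v@1): 8 holes -> [(0, 0), (0, 1), (1, 0), (1, 1), (2, 0), (2, 1), (3, 0), (3, 1)]
Unfold 4 (reflect across v@2): 16 holes -> [(0, 0), (0, 1), (0, 2), (0, 3), (1, 0), (1, 1), (1, 2), (1, 3), (2, 0), (2, 1), (2, 2), (2, 3), (3, 0), (3, 1), (3, 2), (3, 3)]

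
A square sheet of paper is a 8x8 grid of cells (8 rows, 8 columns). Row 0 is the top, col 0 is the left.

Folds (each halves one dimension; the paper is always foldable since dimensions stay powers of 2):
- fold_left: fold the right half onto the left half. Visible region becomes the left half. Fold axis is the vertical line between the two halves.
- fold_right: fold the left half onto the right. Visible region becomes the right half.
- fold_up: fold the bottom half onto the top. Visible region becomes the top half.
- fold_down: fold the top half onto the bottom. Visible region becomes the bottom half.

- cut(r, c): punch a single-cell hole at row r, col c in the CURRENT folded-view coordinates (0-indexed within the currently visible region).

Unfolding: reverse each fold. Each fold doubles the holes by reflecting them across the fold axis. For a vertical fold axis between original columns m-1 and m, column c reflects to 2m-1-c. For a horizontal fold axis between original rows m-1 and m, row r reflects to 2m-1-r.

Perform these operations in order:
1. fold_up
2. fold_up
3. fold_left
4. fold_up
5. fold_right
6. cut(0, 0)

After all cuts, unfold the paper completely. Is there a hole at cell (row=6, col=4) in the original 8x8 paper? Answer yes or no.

Op 1 fold_up: fold axis h@4; visible region now rows[0,4) x cols[0,8) = 4x8
Op 2 fold_up: fold axis h@2; visible region now rows[0,2) x cols[0,8) = 2x8
Op 3 fold_left: fold axis v@4; visible region now rows[0,2) x cols[0,4) = 2x4
Op 4 fold_up: fold axis h@1; visible region now rows[0,1) x cols[0,4) = 1x4
Op 5 fold_right: fold axis v@2; visible region now rows[0,1) x cols[2,4) = 1x2
Op 6 cut(0, 0): punch at orig (0,2); cuts so far [(0, 2)]; region rows[0,1) x cols[2,4) = 1x2
Unfold 1 (reflect across v@2): 2 holes -> [(0, 1), (0, 2)]
Unfold 2 (reflect across h@1): 4 holes -> [(0, 1), (0, 2), (1, 1), (1, 2)]
Unfold 3 (reflect across v@4): 8 holes -> [(0, 1), (0, 2), (0, 5), (0, 6), (1, 1), (1, 2), (1, 5), (1, 6)]
Unfold 4 (reflect across h@2): 16 holes -> [(0, 1), (0, 2), (0, 5), (0, 6), (1, 1), (1, 2), (1, 5), (1, 6), (2, 1), (2, 2), (2, 5), (2, 6), (3, 1), (3, 2), (3, 5), (3, 6)]
Unfold 5 (reflect across h@4): 32 holes -> [(0, 1), (0, 2), (0, 5), (0, 6), (1, 1), (1, 2), (1, 5), (1, 6), (2, 1), (2, 2), (2, 5), (2, 6), (3, 1), (3, 2), (3, 5), (3, 6), (4, 1), (4, 2), (4, 5), (4, 6), (5, 1), (5, 2), (5, 5), (5, 6), (6, 1), (6, 2), (6, 5), (6, 6), (7, 1), (7, 2), (7, 5), (7, 6)]
Holes: [(0, 1), (0, 2), (0, 5), (0, 6), (1, 1), (1, 2), (1, 5), (1, 6), (2, 1), (2, 2), (2, 5), (2, 6), (3, 1), (3, 2), (3, 5), (3, 6), (4, 1), (4, 2), (4, 5), (4, 6), (5, 1), (5, 2), (5, 5), (5, 6), (6, 1), (6, 2), (6, 5), (6, 6), (7, 1), (7, 2), (7, 5), (7, 6)]

Answer: no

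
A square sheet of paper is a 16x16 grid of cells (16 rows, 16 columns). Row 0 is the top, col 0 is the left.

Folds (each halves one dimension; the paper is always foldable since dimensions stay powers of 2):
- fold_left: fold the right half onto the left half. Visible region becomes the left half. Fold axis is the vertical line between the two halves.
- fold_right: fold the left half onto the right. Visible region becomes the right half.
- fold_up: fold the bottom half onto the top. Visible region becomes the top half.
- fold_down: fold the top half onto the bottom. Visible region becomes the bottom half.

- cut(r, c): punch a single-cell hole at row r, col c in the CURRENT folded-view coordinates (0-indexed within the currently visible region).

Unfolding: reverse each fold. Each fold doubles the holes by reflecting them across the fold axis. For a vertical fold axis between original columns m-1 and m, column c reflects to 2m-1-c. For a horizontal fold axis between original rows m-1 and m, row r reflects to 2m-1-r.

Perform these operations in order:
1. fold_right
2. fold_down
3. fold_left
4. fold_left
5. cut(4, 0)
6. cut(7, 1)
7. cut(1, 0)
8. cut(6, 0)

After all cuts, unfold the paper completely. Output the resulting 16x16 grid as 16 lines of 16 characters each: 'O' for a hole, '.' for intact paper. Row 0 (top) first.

Op 1 fold_right: fold axis v@8; visible region now rows[0,16) x cols[8,16) = 16x8
Op 2 fold_down: fold axis h@8; visible region now rows[8,16) x cols[8,16) = 8x8
Op 3 fold_left: fold axis v@12; visible region now rows[8,16) x cols[8,12) = 8x4
Op 4 fold_left: fold axis v@10; visible region now rows[8,16) x cols[8,10) = 8x2
Op 5 cut(4, 0): punch at orig (12,8); cuts so far [(12, 8)]; region rows[8,16) x cols[8,10) = 8x2
Op 6 cut(7, 1): punch at orig (15,9); cuts so far [(12, 8), (15, 9)]; region rows[8,16) x cols[8,10) = 8x2
Op 7 cut(1, 0): punch at orig (9,8); cuts so far [(9, 8), (12, 8), (15, 9)]; region rows[8,16) x cols[8,10) = 8x2
Op 8 cut(6, 0): punch at orig (14,8); cuts so far [(9, 8), (12, 8), (14, 8), (15, 9)]; region rows[8,16) x cols[8,10) = 8x2
Unfold 1 (reflect across v@10): 8 holes -> [(9, 8), (9, 11), (12, 8), (12, 11), (14, 8), (14, 11), (15, 9), (15, 10)]
Unfold 2 (reflect across v@12): 16 holes -> [(9, 8), (9, 11), (9, 12), (9, 15), (12, 8), (12, 11), (12, 12), (12, 15), (14, 8), (14, 11), (14, 12), (14, 15), (15, 9), (15, 10), (15, 13), (15, 14)]
Unfold 3 (reflect across h@8): 32 holes -> [(0, 9), (0, 10), (0, 13), (0, 14), (1, 8), (1, 11), (1, 12), (1, 15), (3, 8), (3, 11), (3, 12), (3, 15), (6, 8), (6, 11), (6, 12), (6, 15), (9, 8), (9, 11), (9, 12), (9, 15), (12, 8), (12, 11), (12, 12), (12, 15), (14, 8), (14, 11), (14, 12), (14, 15), (15, 9), (15, 10), (15, 13), (15, 14)]
Unfold 4 (reflect across v@8): 64 holes -> [(0, 1), (0, 2), (0, 5), (0, 6), (0, 9), (0, 10), (0, 13), (0, 14), (1, 0), (1, 3), (1, 4), (1, 7), (1, 8), (1, 11), (1, 12), (1, 15), (3, 0), (3, 3), (3, 4), (3, 7), (3, 8), (3, 11), (3, 12), (3, 15), (6, 0), (6, 3), (6, 4), (6, 7), (6, 8), (6, 11), (6, 12), (6, 15), (9, 0), (9, 3), (9, 4), (9, 7), (9, 8), (9, 11), (9, 12), (9, 15), (12, 0), (12, 3), (12, 4), (12, 7), (12, 8), (12, 11), (12, 12), (12, 15), (14, 0), (14, 3), (14, 4), (14, 7), (14, 8), (14, 11), (14, 12), (14, 15), (15, 1), (15, 2), (15, 5), (15, 6), (15, 9), (15, 10), (15, 13), (15, 14)]

Answer: .OO..OO..OO..OO.
O..OO..OO..OO..O
................
O..OO..OO..OO..O
................
................
O..OO..OO..OO..O
................
................
O..OO..OO..OO..O
................
................
O..OO..OO..OO..O
................
O..OO..OO..OO..O
.OO..OO..OO..OO.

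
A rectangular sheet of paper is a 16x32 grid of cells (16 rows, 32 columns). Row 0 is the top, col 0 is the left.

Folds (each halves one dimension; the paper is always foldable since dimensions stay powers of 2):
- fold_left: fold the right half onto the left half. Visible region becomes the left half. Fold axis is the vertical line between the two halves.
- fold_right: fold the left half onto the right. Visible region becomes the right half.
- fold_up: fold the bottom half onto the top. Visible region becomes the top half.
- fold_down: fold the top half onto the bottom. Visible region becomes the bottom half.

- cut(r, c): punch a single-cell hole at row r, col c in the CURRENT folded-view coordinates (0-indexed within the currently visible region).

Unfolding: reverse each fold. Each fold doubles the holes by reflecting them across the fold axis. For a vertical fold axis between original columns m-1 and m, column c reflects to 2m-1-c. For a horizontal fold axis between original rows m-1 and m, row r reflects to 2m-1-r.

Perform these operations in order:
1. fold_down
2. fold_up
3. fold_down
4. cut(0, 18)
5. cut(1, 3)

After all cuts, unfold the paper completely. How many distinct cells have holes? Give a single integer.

Op 1 fold_down: fold axis h@8; visible region now rows[8,16) x cols[0,32) = 8x32
Op 2 fold_up: fold axis h@12; visible region now rows[8,12) x cols[0,32) = 4x32
Op 3 fold_down: fold axis h@10; visible region now rows[10,12) x cols[0,32) = 2x32
Op 4 cut(0, 18): punch at orig (10,18); cuts so far [(10, 18)]; region rows[10,12) x cols[0,32) = 2x32
Op 5 cut(1, 3): punch at orig (11,3); cuts so far [(10, 18), (11, 3)]; region rows[10,12) x cols[0,32) = 2x32
Unfold 1 (reflect across h@10): 4 holes -> [(8, 3), (9, 18), (10, 18), (11, 3)]
Unfold 2 (reflect across h@12): 8 holes -> [(8, 3), (9, 18), (10, 18), (11, 3), (12, 3), (13, 18), (14, 18), (15, 3)]
Unfold 3 (reflect across h@8): 16 holes -> [(0, 3), (1, 18), (2, 18), (3, 3), (4, 3), (5, 18), (6, 18), (7, 3), (8, 3), (9, 18), (10, 18), (11, 3), (12, 3), (13, 18), (14, 18), (15, 3)]

Answer: 16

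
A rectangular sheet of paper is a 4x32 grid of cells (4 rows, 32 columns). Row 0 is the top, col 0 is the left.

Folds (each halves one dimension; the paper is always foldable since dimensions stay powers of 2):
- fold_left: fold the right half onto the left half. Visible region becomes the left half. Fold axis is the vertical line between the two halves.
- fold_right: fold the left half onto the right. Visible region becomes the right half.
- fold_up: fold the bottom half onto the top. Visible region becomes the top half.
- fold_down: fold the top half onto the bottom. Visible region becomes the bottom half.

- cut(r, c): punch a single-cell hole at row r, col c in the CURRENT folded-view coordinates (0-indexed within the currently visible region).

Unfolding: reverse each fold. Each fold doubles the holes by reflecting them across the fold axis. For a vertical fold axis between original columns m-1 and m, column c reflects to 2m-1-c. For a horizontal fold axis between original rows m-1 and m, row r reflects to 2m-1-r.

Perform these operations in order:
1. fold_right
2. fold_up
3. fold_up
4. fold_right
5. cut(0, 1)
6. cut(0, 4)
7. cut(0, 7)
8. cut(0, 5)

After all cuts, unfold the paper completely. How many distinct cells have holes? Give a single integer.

Answer: 64

Derivation:
Op 1 fold_right: fold axis v@16; visible region now rows[0,4) x cols[16,32) = 4x16
Op 2 fold_up: fold axis h@2; visible region now rows[0,2) x cols[16,32) = 2x16
Op 3 fold_up: fold axis h@1; visible region now rows[0,1) x cols[16,32) = 1x16
Op 4 fold_right: fold axis v@24; visible region now rows[0,1) x cols[24,32) = 1x8
Op 5 cut(0, 1): punch at orig (0,25); cuts so far [(0, 25)]; region rows[0,1) x cols[24,32) = 1x8
Op 6 cut(0, 4): punch at orig (0,28); cuts so far [(0, 25), (0, 28)]; region rows[0,1) x cols[24,32) = 1x8
Op 7 cut(0, 7): punch at orig (0,31); cuts so far [(0, 25), (0, 28), (0, 31)]; region rows[0,1) x cols[24,32) = 1x8
Op 8 cut(0, 5): punch at orig (0,29); cuts so far [(0, 25), (0, 28), (0, 29), (0, 31)]; region rows[0,1) x cols[24,32) = 1x8
Unfold 1 (reflect across v@24): 8 holes -> [(0, 16), (0, 18), (0, 19), (0, 22), (0, 25), (0, 28), (0, 29), (0, 31)]
Unfold 2 (reflect across h@1): 16 holes -> [(0, 16), (0, 18), (0, 19), (0, 22), (0, 25), (0, 28), (0, 29), (0, 31), (1, 16), (1, 18), (1, 19), (1, 22), (1, 25), (1, 28), (1, 29), (1, 31)]
Unfold 3 (reflect across h@2): 32 holes -> [(0, 16), (0, 18), (0, 19), (0, 22), (0, 25), (0, 28), (0, 29), (0, 31), (1, 16), (1, 18), (1, 19), (1, 22), (1, 25), (1, 28), (1, 29), (1, 31), (2, 16), (2, 18), (2, 19), (2, 22), (2, 25), (2, 28), (2, 29), (2, 31), (3, 16), (3, 18), (3, 19), (3, 22), (3, 25), (3, 28), (3, 29), (3, 31)]
Unfold 4 (reflect across v@16): 64 holes -> [(0, 0), (0, 2), (0, 3), (0, 6), (0, 9), (0, 12), (0, 13), (0, 15), (0, 16), (0, 18), (0, 19), (0, 22), (0, 25), (0, 28), (0, 29), (0, 31), (1, 0), (1, 2), (1, 3), (1, 6), (1, 9), (1, 12), (1, 13), (1, 15), (1, 16), (1, 18), (1, 19), (1, 22), (1, 25), (1, 28), (1, 29), (1, 31), (2, 0), (2, 2), (2, 3), (2, 6), (2, 9), (2, 12), (2, 13), (2, 15), (2, 16), (2, 18), (2, 19), (2, 22), (2, 25), (2, 28), (2, 29), (2, 31), (3, 0), (3, 2), (3, 3), (3, 6), (3, 9), (3, 12), (3, 13), (3, 15), (3, 16), (3, 18), (3, 19), (3, 22), (3, 25), (3, 28), (3, 29), (3, 31)]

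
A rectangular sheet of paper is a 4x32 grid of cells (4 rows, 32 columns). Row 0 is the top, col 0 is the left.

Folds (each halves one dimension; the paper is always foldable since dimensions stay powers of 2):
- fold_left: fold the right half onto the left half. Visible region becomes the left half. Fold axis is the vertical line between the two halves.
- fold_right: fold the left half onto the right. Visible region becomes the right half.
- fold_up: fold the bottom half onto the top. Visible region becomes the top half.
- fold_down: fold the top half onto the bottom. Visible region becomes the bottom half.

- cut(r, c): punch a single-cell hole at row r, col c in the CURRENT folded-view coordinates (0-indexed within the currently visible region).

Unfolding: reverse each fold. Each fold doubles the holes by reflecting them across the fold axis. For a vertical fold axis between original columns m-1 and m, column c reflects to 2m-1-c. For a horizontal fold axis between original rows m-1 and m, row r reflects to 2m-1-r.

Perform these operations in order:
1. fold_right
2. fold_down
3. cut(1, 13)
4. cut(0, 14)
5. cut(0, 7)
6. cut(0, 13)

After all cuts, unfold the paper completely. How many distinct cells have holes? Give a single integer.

Op 1 fold_right: fold axis v@16; visible region now rows[0,4) x cols[16,32) = 4x16
Op 2 fold_down: fold axis h@2; visible region now rows[2,4) x cols[16,32) = 2x16
Op 3 cut(1, 13): punch at orig (3,29); cuts so far [(3, 29)]; region rows[2,4) x cols[16,32) = 2x16
Op 4 cut(0, 14): punch at orig (2,30); cuts so far [(2, 30), (3, 29)]; region rows[2,4) x cols[16,32) = 2x16
Op 5 cut(0, 7): punch at orig (2,23); cuts so far [(2, 23), (2, 30), (3, 29)]; region rows[2,4) x cols[16,32) = 2x16
Op 6 cut(0, 13): punch at orig (2,29); cuts so far [(2, 23), (2, 29), (2, 30), (3, 29)]; region rows[2,4) x cols[16,32) = 2x16
Unfold 1 (reflect across h@2): 8 holes -> [(0, 29), (1, 23), (1, 29), (1, 30), (2, 23), (2, 29), (2, 30), (3, 29)]
Unfold 2 (reflect across v@16): 16 holes -> [(0, 2), (0, 29), (1, 1), (1, 2), (1, 8), (1, 23), (1, 29), (1, 30), (2, 1), (2, 2), (2, 8), (2, 23), (2, 29), (2, 30), (3, 2), (3, 29)]

Answer: 16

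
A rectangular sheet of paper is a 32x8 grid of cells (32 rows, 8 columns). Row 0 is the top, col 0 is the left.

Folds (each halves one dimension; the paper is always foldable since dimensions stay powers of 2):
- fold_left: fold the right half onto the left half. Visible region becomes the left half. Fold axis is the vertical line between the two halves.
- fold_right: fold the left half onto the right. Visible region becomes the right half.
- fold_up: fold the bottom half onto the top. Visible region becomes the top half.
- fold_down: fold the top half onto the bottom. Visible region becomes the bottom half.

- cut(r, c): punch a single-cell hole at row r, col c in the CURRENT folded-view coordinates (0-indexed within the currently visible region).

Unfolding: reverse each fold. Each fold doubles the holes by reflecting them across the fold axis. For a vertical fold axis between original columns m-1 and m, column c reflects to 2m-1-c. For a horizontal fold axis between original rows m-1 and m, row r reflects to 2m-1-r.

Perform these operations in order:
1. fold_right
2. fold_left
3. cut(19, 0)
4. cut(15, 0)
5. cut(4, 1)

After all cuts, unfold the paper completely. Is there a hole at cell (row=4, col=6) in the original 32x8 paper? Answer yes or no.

Op 1 fold_right: fold axis v@4; visible region now rows[0,32) x cols[4,8) = 32x4
Op 2 fold_left: fold axis v@6; visible region now rows[0,32) x cols[4,6) = 32x2
Op 3 cut(19, 0): punch at orig (19,4); cuts so far [(19, 4)]; region rows[0,32) x cols[4,6) = 32x2
Op 4 cut(15, 0): punch at orig (15,4); cuts so far [(15, 4), (19, 4)]; region rows[0,32) x cols[4,6) = 32x2
Op 5 cut(4, 1): punch at orig (4,5); cuts so far [(4, 5), (15, 4), (19, 4)]; region rows[0,32) x cols[4,6) = 32x2
Unfold 1 (reflect across v@6): 6 holes -> [(4, 5), (4, 6), (15, 4), (15, 7), (19, 4), (19, 7)]
Unfold 2 (reflect across v@4): 12 holes -> [(4, 1), (4, 2), (4, 5), (4, 6), (15, 0), (15, 3), (15, 4), (15, 7), (19, 0), (19, 3), (19, 4), (19, 7)]
Holes: [(4, 1), (4, 2), (4, 5), (4, 6), (15, 0), (15, 3), (15, 4), (15, 7), (19, 0), (19, 3), (19, 4), (19, 7)]

Answer: yes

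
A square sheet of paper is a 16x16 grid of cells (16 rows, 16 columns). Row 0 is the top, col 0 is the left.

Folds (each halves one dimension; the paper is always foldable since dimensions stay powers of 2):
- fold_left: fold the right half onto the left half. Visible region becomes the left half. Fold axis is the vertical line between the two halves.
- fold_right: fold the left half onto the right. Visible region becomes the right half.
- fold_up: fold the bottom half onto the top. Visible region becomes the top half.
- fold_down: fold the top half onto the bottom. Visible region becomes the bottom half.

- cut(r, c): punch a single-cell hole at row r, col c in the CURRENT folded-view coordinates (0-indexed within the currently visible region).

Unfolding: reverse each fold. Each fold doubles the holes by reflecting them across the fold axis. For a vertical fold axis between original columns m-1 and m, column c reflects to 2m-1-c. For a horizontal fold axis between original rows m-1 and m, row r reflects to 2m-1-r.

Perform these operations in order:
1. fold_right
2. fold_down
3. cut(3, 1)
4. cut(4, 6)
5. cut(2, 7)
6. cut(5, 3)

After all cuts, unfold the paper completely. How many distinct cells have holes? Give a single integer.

Op 1 fold_right: fold axis v@8; visible region now rows[0,16) x cols[8,16) = 16x8
Op 2 fold_down: fold axis h@8; visible region now rows[8,16) x cols[8,16) = 8x8
Op 3 cut(3, 1): punch at orig (11,9); cuts so far [(11, 9)]; region rows[8,16) x cols[8,16) = 8x8
Op 4 cut(4, 6): punch at orig (12,14); cuts so far [(11, 9), (12, 14)]; region rows[8,16) x cols[8,16) = 8x8
Op 5 cut(2, 7): punch at orig (10,15); cuts so far [(10, 15), (11, 9), (12, 14)]; region rows[8,16) x cols[8,16) = 8x8
Op 6 cut(5, 3): punch at orig (13,11); cuts so far [(10, 15), (11, 9), (12, 14), (13, 11)]; region rows[8,16) x cols[8,16) = 8x8
Unfold 1 (reflect across h@8): 8 holes -> [(2, 11), (3, 14), (4, 9), (5, 15), (10, 15), (11, 9), (12, 14), (13, 11)]
Unfold 2 (reflect across v@8): 16 holes -> [(2, 4), (2, 11), (3, 1), (3, 14), (4, 6), (4, 9), (5, 0), (5, 15), (10, 0), (10, 15), (11, 6), (11, 9), (12, 1), (12, 14), (13, 4), (13, 11)]

Answer: 16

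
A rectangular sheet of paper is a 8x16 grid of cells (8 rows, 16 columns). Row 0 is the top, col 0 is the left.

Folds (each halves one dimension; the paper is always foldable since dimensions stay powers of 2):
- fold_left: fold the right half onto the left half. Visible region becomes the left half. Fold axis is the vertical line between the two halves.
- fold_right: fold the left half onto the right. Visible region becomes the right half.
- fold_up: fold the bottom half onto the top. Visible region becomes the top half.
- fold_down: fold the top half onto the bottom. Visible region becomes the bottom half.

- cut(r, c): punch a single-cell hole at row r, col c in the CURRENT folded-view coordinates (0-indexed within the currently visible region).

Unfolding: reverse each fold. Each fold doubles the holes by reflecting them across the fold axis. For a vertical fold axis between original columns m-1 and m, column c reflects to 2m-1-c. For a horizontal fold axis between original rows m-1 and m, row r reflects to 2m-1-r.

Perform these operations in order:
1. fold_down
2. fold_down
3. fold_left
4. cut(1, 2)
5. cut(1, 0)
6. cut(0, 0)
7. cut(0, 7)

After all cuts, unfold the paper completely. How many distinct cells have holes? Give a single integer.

Op 1 fold_down: fold axis h@4; visible region now rows[4,8) x cols[0,16) = 4x16
Op 2 fold_down: fold axis h@6; visible region now rows[6,8) x cols[0,16) = 2x16
Op 3 fold_left: fold axis v@8; visible region now rows[6,8) x cols[0,8) = 2x8
Op 4 cut(1, 2): punch at orig (7,2); cuts so far [(7, 2)]; region rows[6,8) x cols[0,8) = 2x8
Op 5 cut(1, 0): punch at orig (7,0); cuts so far [(7, 0), (7, 2)]; region rows[6,8) x cols[0,8) = 2x8
Op 6 cut(0, 0): punch at orig (6,0); cuts so far [(6, 0), (7, 0), (7, 2)]; region rows[6,8) x cols[0,8) = 2x8
Op 7 cut(0, 7): punch at orig (6,7); cuts so far [(6, 0), (6, 7), (7, 0), (7, 2)]; region rows[6,8) x cols[0,8) = 2x8
Unfold 1 (reflect across v@8): 8 holes -> [(6, 0), (6, 7), (6, 8), (6, 15), (7, 0), (7, 2), (7, 13), (7, 15)]
Unfold 2 (reflect across h@6): 16 holes -> [(4, 0), (4, 2), (4, 13), (4, 15), (5, 0), (5, 7), (5, 8), (5, 15), (6, 0), (6, 7), (6, 8), (6, 15), (7, 0), (7, 2), (7, 13), (7, 15)]
Unfold 3 (reflect across h@4): 32 holes -> [(0, 0), (0, 2), (0, 13), (0, 15), (1, 0), (1, 7), (1, 8), (1, 15), (2, 0), (2, 7), (2, 8), (2, 15), (3, 0), (3, 2), (3, 13), (3, 15), (4, 0), (4, 2), (4, 13), (4, 15), (5, 0), (5, 7), (5, 8), (5, 15), (6, 0), (6, 7), (6, 8), (6, 15), (7, 0), (7, 2), (7, 13), (7, 15)]

Answer: 32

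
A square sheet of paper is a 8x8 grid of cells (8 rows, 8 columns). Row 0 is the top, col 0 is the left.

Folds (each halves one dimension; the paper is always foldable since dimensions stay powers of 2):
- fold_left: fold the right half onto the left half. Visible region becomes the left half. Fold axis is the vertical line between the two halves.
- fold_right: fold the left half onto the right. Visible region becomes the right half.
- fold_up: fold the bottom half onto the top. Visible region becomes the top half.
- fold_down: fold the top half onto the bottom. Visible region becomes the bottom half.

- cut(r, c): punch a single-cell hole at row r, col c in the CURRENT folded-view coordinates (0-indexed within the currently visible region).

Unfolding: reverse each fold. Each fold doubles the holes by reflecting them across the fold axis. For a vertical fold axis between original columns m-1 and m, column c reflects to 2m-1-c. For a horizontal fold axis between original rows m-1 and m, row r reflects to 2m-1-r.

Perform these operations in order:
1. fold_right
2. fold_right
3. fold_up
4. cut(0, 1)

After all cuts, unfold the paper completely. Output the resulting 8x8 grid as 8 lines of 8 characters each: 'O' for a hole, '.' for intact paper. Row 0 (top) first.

Op 1 fold_right: fold axis v@4; visible region now rows[0,8) x cols[4,8) = 8x4
Op 2 fold_right: fold axis v@6; visible region now rows[0,8) x cols[6,8) = 8x2
Op 3 fold_up: fold axis h@4; visible region now rows[0,4) x cols[6,8) = 4x2
Op 4 cut(0, 1): punch at orig (0,7); cuts so far [(0, 7)]; region rows[0,4) x cols[6,8) = 4x2
Unfold 1 (reflect across h@4): 2 holes -> [(0, 7), (7, 7)]
Unfold 2 (reflect across v@6): 4 holes -> [(0, 4), (0, 7), (7, 4), (7, 7)]
Unfold 3 (reflect across v@4): 8 holes -> [(0, 0), (0, 3), (0, 4), (0, 7), (7, 0), (7, 3), (7, 4), (7, 7)]

Answer: O..OO..O
........
........
........
........
........
........
O..OO..O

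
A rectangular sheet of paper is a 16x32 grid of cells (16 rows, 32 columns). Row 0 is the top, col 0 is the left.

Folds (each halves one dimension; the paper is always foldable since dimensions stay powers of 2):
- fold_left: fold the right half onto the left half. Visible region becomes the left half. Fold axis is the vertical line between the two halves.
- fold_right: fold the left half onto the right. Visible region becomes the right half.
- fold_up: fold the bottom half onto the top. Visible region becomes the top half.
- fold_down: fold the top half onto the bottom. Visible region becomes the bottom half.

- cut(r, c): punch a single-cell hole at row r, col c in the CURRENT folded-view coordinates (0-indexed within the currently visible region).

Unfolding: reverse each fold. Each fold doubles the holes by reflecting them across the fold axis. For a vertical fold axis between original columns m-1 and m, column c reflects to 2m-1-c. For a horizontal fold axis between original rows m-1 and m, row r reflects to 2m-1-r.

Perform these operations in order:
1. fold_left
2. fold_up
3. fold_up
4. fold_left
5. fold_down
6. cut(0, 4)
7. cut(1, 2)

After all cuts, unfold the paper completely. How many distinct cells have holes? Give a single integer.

Answer: 64

Derivation:
Op 1 fold_left: fold axis v@16; visible region now rows[0,16) x cols[0,16) = 16x16
Op 2 fold_up: fold axis h@8; visible region now rows[0,8) x cols[0,16) = 8x16
Op 3 fold_up: fold axis h@4; visible region now rows[0,4) x cols[0,16) = 4x16
Op 4 fold_left: fold axis v@8; visible region now rows[0,4) x cols[0,8) = 4x8
Op 5 fold_down: fold axis h@2; visible region now rows[2,4) x cols[0,8) = 2x8
Op 6 cut(0, 4): punch at orig (2,4); cuts so far [(2, 4)]; region rows[2,4) x cols[0,8) = 2x8
Op 7 cut(1, 2): punch at orig (3,2); cuts so far [(2, 4), (3, 2)]; region rows[2,4) x cols[0,8) = 2x8
Unfold 1 (reflect across h@2): 4 holes -> [(0, 2), (1, 4), (2, 4), (3, 2)]
Unfold 2 (reflect across v@8): 8 holes -> [(0, 2), (0, 13), (1, 4), (1, 11), (2, 4), (2, 11), (3, 2), (3, 13)]
Unfold 3 (reflect across h@4): 16 holes -> [(0, 2), (0, 13), (1, 4), (1, 11), (2, 4), (2, 11), (3, 2), (3, 13), (4, 2), (4, 13), (5, 4), (5, 11), (6, 4), (6, 11), (7, 2), (7, 13)]
Unfold 4 (reflect across h@8): 32 holes -> [(0, 2), (0, 13), (1, 4), (1, 11), (2, 4), (2, 11), (3, 2), (3, 13), (4, 2), (4, 13), (5, 4), (5, 11), (6, 4), (6, 11), (7, 2), (7, 13), (8, 2), (8, 13), (9, 4), (9, 11), (10, 4), (10, 11), (11, 2), (11, 13), (12, 2), (12, 13), (13, 4), (13, 11), (14, 4), (14, 11), (15, 2), (15, 13)]
Unfold 5 (reflect across v@16): 64 holes -> [(0, 2), (0, 13), (0, 18), (0, 29), (1, 4), (1, 11), (1, 20), (1, 27), (2, 4), (2, 11), (2, 20), (2, 27), (3, 2), (3, 13), (3, 18), (3, 29), (4, 2), (4, 13), (4, 18), (4, 29), (5, 4), (5, 11), (5, 20), (5, 27), (6, 4), (6, 11), (6, 20), (6, 27), (7, 2), (7, 13), (7, 18), (7, 29), (8, 2), (8, 13), (8, 18), (8, 29), (9, 4), (9, 11), (9, 20), (9, 27), (10, 4), (10, 11), (10, 20), (10, 27), (11, 2), (11, 13), (11, 18), (11, 29), (12, 2), (12, 13), (12, 18), (12, 29), (13, 4), (13, 11), (13, 20), (13, 27), (14, 4), (14, 11), (14, 20), (14, 27), (15, 2), (15, 13), (15, 18), (15, 29)]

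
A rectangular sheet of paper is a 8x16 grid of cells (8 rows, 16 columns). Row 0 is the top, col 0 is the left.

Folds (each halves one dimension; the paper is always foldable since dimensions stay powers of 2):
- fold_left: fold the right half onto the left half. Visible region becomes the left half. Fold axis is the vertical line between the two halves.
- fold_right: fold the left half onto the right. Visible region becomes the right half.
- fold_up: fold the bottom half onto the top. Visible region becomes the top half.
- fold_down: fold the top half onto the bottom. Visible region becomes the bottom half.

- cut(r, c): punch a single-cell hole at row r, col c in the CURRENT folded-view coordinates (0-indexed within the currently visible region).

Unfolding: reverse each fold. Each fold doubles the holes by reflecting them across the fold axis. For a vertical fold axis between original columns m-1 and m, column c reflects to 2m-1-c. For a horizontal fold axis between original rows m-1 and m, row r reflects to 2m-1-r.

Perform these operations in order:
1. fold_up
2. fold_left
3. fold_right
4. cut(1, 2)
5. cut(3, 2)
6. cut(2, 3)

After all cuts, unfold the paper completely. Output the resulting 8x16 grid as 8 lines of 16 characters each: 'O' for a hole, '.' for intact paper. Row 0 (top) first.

Op 1 fold_up: fold axis h@4; visible region now rows[0,4) x cols[0,16) = 4x16
Op 2 fold_left: fold axis v@8; visible region now rows[0,4) x cols[0,8) = 4x8
Op 3 fold_right: fold axis v@4; visible region now rows[0,4) x cols[4,8) = 4x4
Op 4 cut(1, 2): punch at orig (1,6); cuts so far [(1, 6)]; region rows[0,4) x cols[4,8) = 4x4
Op 5 cut(3, 2): punch at orig (3,6); cuts so far [(1, 6), (3, 6)]; region rows[0,4) x cols[4,8) = 4x4
Op 6 cut(2, 3): punch at orig (2,7); cuts so far [(1, 6), (2, 7), (3, 6)]; region rows[0,4) x cols[4,8) = 4x4
Unfold 1 (reflect across v@4): 6 holes -> [(1, 1), (1, 6), (2, 0), (2, 7), (3, 1), (3, 6)]
Unfold 2 (reflect across v@8): 12 holes -> [(1, 1), (1, 6), (1, 9), (1, 14), (2, 0), (2, 7), (2, 8), (2, 15), (3, 1), (3, 6), (3, 9), (3, 14)]
Unfold 3 (reflect across h@4): 24 holes -> [(1, 1), (1, 6), (1, 9), (1, 14), (2, 0), (2, 7), (2, 8), (2, 15), (3, 1), (3, 6), (3, 9), (3, 14), (4, 1), (4, 6), (4, 9), (4, 14), (5, 0), (5, 7), (5, 8), (5, 15), (6, 1), (6, 6), (6, 9), (6, 14)]

Answer: ................
.O....O..O....O.
O......OO......O
.O....O..O....O.
.O....O..O....O.
O......OO......O
.O....O..O....O.
................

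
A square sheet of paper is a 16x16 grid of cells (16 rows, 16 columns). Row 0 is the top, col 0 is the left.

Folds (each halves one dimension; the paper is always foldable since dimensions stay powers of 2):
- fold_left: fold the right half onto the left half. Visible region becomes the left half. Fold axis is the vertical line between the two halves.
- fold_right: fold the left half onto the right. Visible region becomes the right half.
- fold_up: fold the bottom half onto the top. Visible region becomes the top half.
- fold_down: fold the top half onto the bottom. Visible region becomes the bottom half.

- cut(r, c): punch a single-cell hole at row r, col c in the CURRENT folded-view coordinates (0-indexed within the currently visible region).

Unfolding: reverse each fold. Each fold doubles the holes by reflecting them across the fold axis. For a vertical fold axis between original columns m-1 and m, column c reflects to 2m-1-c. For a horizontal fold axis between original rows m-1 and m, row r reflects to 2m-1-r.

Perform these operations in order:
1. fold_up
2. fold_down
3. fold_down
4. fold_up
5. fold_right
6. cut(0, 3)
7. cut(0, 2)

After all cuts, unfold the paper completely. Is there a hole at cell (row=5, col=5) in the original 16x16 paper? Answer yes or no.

Answer: yes

Derivation:
Op 1 fold_up: fold axis h@8; visible region now rows[0,8) x cols[0,16) = 8x16
Op 2 fold_down: fold axis h@4; visible region now rows[4,8) x cols[0,16) = 4x16
Op 3 fold_down: fold axis h@6; visible region now rows[6,8) x cols[0,16) = 2x16
Op 4 fold_up: fold axis h@7; visible region now rows[6,7) x cols[0,16) = 1x16
Op 5 fold_right: fold axis v@8; visible region now rows[6,7) x cols[8,16) = 1x8
Op 6 cut(0, 3): punch at orig (6,11); cuts so far [(6, 11)]; region rows[6,7) x cols[8,16) = 1x8
Op 7 cut(0, 2): punch at orig (6,10); cuts so far [(6, 10), (6, 11)]; region rows[6,7) x cols[8,16) = 1x8
Unfold 1 (reflect across v@8): 4 holes -> [(6, 4), (6, 5), (6, 10), (6, 11)]
Unfold 2 (reflect across h@7): 8 holes -> [(6, 4), (6, 5), (6, 10), (6, 11), (7, 4), (7, 5), (7, 10), (7, 11)]
Unfold 3 (reflect across h@6): 16 holes -> [(4, 4), (4, 5), (4, 10), (4, 11), (5, 4), (5, 5), (5, 10), (5, 11), (6, 4), (6, 5), (6, 10), (6, 11), (7, 4), (7, 5), (7, 10), (7, 11)]
Unfold 4 (reflect across h@4): 32 holes -> [(0, 4), (0, 5), (0, 10), (0, 11), (1, 4), (1, 5), (1, 10), (1, 11), (2, 4), (2, 5), (2, 10), (2, 11), (3, 4), (3, 5), (3, 10), (3, 11), (4, 4), (4, 5), (4, 10), (4, 11), (5, 4), (5, 5), (5, 10), (5, 11), (6, 4), (6, 5), (6, 10), (6, 11), (7, 4), (7, 5), (7, 10), (7, 11)]
Unfold 5 (reflect across h@8): 64 holes -> [(0, 4), (0, 5), (0, 10), (0, 11), (1, 4), (1, 5), (1, 10), (1, 11), (2, 4), (2, 5), (2, 10), (2, 11), (3, 4), (3, 5), (3, 10), (3, 11), (4, 4), (4, 5), (4, 10), (4, 11), (5, 4), (5, 5), (5, 10), (5, 11), (6, 4), (6, 5), (6, 10), (6, 11), (7, 4), (7, 5), (7, 10), (7, 11), (8, 4), (8, 5), (8, 10), (8, 11), (9, 4), (9, 5), (9, 10), (9, 11), (10, 4), (10, 5), (10, 10), (10, 11), (11, 4), (11, 5), (11, 10), (11, 11), (12, 4), (12, 5), (12, 10), (12, 11), (13, 4), (13, 5), (13, 10), (13, 11), (14, 4), (14, 5), (14, 10), (14, 11), (15, 4), (15, 5), (15, 10), (15, 11)]
Holes: [(0, 4), (0, 5), (0, 10), (0, 11), (1, 4), (1, 5), (1, 10), (1, 11), (2, 4), (2, 5), (2, 10), (2, 11), (3, 4), (3, 5), (3, 10), (3, 11), (4, 4), (4, 5), (4, 10), (4, 11), (5, 4), (5, 5), (5, 10), (5, 11), (6, 4), (6, 5), (6, 10), (6, 11), (7, 4), (7, 5), (7, 10), (7, 11), (8, 4), (8, 5), (8, 10), (8, 11), (9, 4), (9, 5), (9, 10), (9, 11), (10, 4), (10, 5), (10, 10), (10, 11), (11, 4), (11, 5), (11, 10), (11, 11), (12, 4), (12, 5), (12, 10), (12, 11), (13, 4), (13, 5), (13, 10), (13, 11), (14, 4), (14, 5), (14, 10), (14, 11), (15, 4), (15, 5), (15, 10), (15, 11)]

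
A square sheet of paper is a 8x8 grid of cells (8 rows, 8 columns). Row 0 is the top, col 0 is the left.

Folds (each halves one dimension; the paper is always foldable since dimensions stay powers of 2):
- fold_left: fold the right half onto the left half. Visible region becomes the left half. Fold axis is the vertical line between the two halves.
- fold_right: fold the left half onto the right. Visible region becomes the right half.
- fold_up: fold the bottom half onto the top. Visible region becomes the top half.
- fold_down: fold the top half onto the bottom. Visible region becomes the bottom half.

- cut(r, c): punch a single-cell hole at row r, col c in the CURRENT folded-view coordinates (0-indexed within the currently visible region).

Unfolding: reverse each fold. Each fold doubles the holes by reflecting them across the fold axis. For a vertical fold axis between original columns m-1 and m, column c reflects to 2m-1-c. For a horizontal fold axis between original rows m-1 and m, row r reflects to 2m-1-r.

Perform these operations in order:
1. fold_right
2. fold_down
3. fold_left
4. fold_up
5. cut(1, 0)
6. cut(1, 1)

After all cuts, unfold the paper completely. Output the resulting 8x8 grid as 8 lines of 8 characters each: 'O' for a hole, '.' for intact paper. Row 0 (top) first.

Op 1 fold_right: fold axis v@4; visible region now rows[0,8) x cols[4,8) = 8x4
Op 2 fold_down: fold axis h@4; visible region now rows[4,8) x cols[4,8) = 4x4
Op 3 fold_left: fold axis v@6; visible region now rows[4,8) x cols[4,6) = 4x2
Op 4 fold_up: fold axis h@6; visible region now rows[4,6) x cols[4,6) = 2x2
Op 5 cut(1, 0): punch at orig (5,4); cuts so far [(5, 4)]; region rows[4,6) x cols[4,6) = 2x2
Op 6 cut(1, 1): punch at orig (5,5); cuts so far [(5, 4), (5, 5)]; region rows[4,6) x cols[4,6) = 2x2
Unfold 1 (reflect across h@6): 4 holes -> [(5, 4), (5, 5), (6, 4), (6, 5)]
Unfold 2 (reflect across v@6): 8 holes -> [(5, 4), (5, 5), (5, 6), (5, 7), (6, 4), (6, 5), (6, 6), (6, 7)]
Unfold 3 (reflect across h@4): 16 holes -> [(1, 4), (1, 5), (1, 6), (1, 7), (2, 4), (2, 5), (2, 6), (2, 7), (5, 4), (5, 5), (5, 6), (5, 7), (6, 4), (6, 5), (6, 6), (6, 7)]
Unfold 4 (reflect across v@4): 32 holes -> [(1, 0), (1, 1), (1, 2), (1, 3), (1, 4), (1, 5), (1, 6), (1, 7), (2, 0), (2, 1), (2, 2), (2, 3), (2, 4), (2, 5), (2, 6), (2, 7), (5, 0), (5, 1), (5, 2), (5, 3), (5, 4), (5, 5), (5, 6), (5, 7), (6, 0), (6, 1), (6, 2), (6, 3), (6, 4), (6, 5), (6, 6), (6, 7)]

Answer: ........
OOOOOOOO
OOOOOOOO
........
........
OOOOOOOO
OOOOOOOO
........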